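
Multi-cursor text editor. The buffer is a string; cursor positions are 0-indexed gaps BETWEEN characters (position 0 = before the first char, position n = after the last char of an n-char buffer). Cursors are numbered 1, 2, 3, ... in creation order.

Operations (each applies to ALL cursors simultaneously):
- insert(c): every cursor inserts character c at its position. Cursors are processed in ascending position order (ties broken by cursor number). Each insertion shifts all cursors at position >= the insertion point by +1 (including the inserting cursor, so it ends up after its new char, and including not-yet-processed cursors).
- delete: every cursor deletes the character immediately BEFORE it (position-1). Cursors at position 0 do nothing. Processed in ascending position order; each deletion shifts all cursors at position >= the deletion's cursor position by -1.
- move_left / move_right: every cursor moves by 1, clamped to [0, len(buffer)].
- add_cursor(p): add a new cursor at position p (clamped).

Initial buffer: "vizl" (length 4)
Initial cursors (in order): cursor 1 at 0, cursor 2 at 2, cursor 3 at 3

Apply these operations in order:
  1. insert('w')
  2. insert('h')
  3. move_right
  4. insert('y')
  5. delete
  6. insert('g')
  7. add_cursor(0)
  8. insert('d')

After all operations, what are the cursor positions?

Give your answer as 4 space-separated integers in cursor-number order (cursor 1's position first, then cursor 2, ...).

Answer: 6 12 17 1

Derivation:
After op 1 (insert('w')): buffer="wviwzwl" (len 7), cursors c1@1 c2@4 c3@6, authorship 1..2.3.
After op 2 (insert('h')): buffer="whviwhzwhl" (len 10), cursors c1@2 c2@6 c3@9, authorship 11..22.33.
After op 3 (move_right): buffer="whviwhzwhl" (len 10), cursors c1@3 c2@7 c3@10, authorship 11..22.33.
After op 4 (insert('y')): buffer="whvyiwhzywhly" (len 13), cursors c1@4 c2@9 c3@13, authorship 11.1.22.233.3
After op 5 (delete): buffer="whviwhzwhl" (len 10), cursors c1@3 c2@7 c3@10, authorship 11..22.33.
After op 6 (insert('g')): buffer="whvgiwhzgwhlg" (len 13), cursors c1@4 c2@9 c3@13, authorship 11.1.22.233.3
After op 7 (add_cursor(0)): buffer="whvgiwhzgwhlg" (len 13), cursors c4@0 c1@4 c2@9 c3@13, authorship 11.1.22.233.3
After op 8 (insert('d')): buffer="dwhvgdiwhzgdwhlgd" (len 17), cursors c4@1 c1@6 c2@12 c3@17, authorship 411.11.22.2233.33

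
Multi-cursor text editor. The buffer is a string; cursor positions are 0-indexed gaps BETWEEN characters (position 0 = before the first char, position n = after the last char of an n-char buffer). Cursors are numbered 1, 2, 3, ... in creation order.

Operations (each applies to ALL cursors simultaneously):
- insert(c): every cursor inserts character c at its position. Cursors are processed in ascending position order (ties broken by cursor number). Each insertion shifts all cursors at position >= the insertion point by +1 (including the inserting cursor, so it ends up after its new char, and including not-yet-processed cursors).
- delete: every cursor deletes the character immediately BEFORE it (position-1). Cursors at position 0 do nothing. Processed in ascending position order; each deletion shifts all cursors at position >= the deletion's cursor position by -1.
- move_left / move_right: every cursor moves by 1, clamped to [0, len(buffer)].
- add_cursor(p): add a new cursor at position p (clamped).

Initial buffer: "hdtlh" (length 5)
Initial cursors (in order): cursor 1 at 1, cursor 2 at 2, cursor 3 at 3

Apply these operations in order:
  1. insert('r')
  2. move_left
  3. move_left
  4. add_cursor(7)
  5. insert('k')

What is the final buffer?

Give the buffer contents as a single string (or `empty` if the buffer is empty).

After op 1 (insert('r')): buffer="hrdrtrlh" (len 8), cursors c1@2 c2@4 c3@6, authorship .1.2.3..
After op 2 (move_left): buffer="hrdrtrlh" (len 8), cursors c1@1 c2@3 c3@5, authorship .1.2.3..
After op 3 (move_left): buffer="hrdrtrlh" (len 8), cursors c1@0 c2@2 c3@4, authorship .1.2.3..
After op 4 (add_cursor(7)): buffer="hrdrtrlh" (len 8), cursors c1@0 c2@2 c3@4 c4@7, authorship .1.2.3..
After op 5 (insert('k')): buffer="khrkdrktrlkh" (len 12), cursors c1@1 c2@4 c3@7 c4@11, authorship 1.12.23.3.4.

Answer: khrkdrktrlkh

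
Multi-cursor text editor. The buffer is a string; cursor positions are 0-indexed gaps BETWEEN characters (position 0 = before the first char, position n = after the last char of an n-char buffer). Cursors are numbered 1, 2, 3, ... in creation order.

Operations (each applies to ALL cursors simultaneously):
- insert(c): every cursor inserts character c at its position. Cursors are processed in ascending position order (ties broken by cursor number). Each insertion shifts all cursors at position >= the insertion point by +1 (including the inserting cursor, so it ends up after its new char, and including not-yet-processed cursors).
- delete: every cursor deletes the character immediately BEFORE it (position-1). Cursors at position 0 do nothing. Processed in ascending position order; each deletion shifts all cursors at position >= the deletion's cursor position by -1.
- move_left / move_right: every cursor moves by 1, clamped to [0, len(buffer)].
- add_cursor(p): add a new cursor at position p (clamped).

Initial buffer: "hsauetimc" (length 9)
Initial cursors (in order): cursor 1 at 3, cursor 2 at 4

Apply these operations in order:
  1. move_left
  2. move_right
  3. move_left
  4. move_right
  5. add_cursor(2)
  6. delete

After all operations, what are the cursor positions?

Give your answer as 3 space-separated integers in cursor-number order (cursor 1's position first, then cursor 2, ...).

Answer: 1 1 1

Derivation:
After op 1 (move_left): buffer="hsauetimc" (len 9), cursors c1@2 c2@3, authorship .........
After op 2 (move_right): buffer="hsauetimc" (len 9), cursors c1@3 c2@4, authorship .........
After op 3 (move_left): buffer="hsauetimc" (len 9), cursors c1@2 c2@3, authorship .........
After op 4 (move_right): buffer="hsauetimc" (len 9), cursors c1@3 c2@4, authorship .........
After op 5 (add_cursor(2)): buffer="hsauetimc" (len 9), cursors c3@2 c1@3 c2@4, authorship .........
After op 6 (delete): buffer="hetimc" (len 6), cursors c1@1 c2@1 c3@1, authorship ......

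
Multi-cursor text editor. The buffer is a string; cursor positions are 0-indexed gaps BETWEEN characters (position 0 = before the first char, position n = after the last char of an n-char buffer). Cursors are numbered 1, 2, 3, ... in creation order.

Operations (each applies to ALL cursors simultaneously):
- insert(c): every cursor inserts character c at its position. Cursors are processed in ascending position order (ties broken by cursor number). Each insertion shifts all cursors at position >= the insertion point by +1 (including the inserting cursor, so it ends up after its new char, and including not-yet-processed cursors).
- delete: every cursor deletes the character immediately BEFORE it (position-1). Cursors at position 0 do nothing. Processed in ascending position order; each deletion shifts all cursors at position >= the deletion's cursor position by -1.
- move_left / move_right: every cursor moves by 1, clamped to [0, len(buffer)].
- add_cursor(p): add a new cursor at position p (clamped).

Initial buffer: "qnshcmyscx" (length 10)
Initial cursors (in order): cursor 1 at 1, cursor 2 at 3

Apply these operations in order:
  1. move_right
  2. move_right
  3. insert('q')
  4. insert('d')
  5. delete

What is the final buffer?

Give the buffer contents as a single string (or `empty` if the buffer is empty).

After op 1 (move_right): buffer="qnshcmyscx" (len 10), cursors c1@2 c2@4, authorship ..........
After op 2 (move_right): buffer="qnshcmyscx" (len 10), cursors c1@3 c2@5, authorship ..........
After op 3 (insert('q')): buffer="qnsqhcqmyscx" (len 12), cursors c1@4 c2@7, authorship ...1..2.....
After op 4 (insert('d')): buffer="qnsqdhcqdmyscx" (len 14), cursors c1@5 c2@9, authorship ...11..22.....
After op 5 (delete): buffer="qnsqhcqmyscx" (len 12), cursors c1@4 c2@7, authorship ...1..2.....

Answer: qnsqhcqmyscx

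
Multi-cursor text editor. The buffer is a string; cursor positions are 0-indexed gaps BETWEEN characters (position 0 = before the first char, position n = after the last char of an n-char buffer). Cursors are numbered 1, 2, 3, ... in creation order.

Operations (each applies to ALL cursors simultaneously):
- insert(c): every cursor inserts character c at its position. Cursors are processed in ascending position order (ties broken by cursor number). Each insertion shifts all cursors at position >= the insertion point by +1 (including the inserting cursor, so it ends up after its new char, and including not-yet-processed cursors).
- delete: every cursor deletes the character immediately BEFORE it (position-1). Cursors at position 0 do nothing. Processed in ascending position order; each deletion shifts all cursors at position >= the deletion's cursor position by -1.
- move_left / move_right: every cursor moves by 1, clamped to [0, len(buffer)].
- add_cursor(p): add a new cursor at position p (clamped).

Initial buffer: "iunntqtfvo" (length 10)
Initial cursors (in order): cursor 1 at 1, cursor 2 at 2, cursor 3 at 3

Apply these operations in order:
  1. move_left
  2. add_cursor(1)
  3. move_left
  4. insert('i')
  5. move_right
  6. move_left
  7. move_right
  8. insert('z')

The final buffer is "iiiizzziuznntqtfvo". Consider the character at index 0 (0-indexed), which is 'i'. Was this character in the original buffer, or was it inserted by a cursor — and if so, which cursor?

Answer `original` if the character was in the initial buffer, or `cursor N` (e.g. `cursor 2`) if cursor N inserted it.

After op 1 (move_left): buffer="iunntqtfvo" (len 10), cursors c1@0 c2@1 c3@2, authorship ..........
After op 2 (add_cursor(1)): buffer="iunntqtfvo" (len 10), cursors c1@0 c2@1 c4@1 c3@2, authorship ..........
After op 3 (move_left): buffer="iunntqtfvo" (len 10), cursors c1@0 c2@0 c4@0 c3@1, authorship ..........
After op 4 (insert('i')): buffer="iiiiiunntqtfvo" (len 14), cursors c1@3 c2@3 c4@3 c3@5, authorship 124.3.........
After op 5 (move_right): buffer="iiiiiunntqtfvo" (len 14), cursors c1@4 c2@4 c4@4 c3@6, authorship 124.3.........
After op 6 (move_left): buffer="iiiiiunntqtfvo" (len 14), cursors c1@3 c2@3 c4@3 c3@5, authorship 124.3.........
After op 7 (move_right): buffer="iiiiiunntqtfvo" (len 14), cursors c1@4 c2@4 c4@4 c3@6, authorship 124.3.........
After op 8 (insert('z')): buffer="iiiizzziuznntqtfvo" (len 18), cursors c1@7 c2@7 c4@7 c3@10, authorship 124.1243.3........
Authorship (.=original, N=cursor N): 1 2 4 . 1 2 4 3 . 3 . . . . . . . .
Index 0: author = 1

Answer: cursor 1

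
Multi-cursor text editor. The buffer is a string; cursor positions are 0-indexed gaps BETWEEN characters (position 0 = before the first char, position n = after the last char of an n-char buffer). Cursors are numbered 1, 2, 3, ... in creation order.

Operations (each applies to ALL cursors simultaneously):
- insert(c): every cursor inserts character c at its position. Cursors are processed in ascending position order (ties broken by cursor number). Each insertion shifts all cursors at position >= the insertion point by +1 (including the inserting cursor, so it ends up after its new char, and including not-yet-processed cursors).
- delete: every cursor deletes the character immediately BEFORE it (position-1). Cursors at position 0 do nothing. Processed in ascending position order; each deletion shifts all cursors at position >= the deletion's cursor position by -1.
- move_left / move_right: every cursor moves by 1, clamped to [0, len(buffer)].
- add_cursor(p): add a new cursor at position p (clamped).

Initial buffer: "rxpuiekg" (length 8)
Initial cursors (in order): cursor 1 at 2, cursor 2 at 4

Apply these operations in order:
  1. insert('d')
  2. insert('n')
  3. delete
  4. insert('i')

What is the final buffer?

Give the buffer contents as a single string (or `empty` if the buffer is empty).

After op 1 (insert('d')): buffer="rxdpudiekg" (len 10), cursors c1@3 c2@6, authorship ..1..2....
After op 2 (insert('n')): buffer="rxdnpudniekg" (len 12), cursors c1@4 c2@8, authorship ..11..22....
After op 3 (delete): buffer="rxdpudiekg" (len 10), cursors c1@3 c2@6, authorship ..1..2....
After op 4 (insert('i')): buffer="rxdipudiiekg" (len 12), cursors c1@4 c2@8, authorship ..11..22....

Answer: rxdipudiiekg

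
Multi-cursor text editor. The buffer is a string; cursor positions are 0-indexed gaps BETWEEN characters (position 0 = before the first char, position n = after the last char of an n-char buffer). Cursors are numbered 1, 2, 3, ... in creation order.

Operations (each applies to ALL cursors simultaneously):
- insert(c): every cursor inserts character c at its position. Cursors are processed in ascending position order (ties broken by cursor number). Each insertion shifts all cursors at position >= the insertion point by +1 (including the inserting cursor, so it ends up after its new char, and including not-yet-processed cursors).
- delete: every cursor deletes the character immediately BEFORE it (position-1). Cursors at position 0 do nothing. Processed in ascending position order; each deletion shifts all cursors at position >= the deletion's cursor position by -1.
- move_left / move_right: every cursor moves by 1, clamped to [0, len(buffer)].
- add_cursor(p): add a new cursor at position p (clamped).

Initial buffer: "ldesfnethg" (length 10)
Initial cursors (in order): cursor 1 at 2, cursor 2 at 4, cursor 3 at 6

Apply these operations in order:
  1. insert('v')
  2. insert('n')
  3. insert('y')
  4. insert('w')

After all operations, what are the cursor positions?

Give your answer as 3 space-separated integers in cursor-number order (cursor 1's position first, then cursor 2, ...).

After op 1 (insert('v')): buffer="ldvesvfnvethg" (len 13), cursors c1@3 c2@6 c3@9, authorship ..1..2..3....
After op 2 (insert('n')): buffer="ldvnesvnfnvnethg" (len 16), cursors c1@4 c2@8 c3@12, authorship ..11..22..33....
After op 3 (insert('y')): buffer="ldvnyesvnyfnvnyethg" (len 19), cursors c1@5 c2@10 c3@15, authorship ..111..222..333....
After op 4 (insert('w')): buffer="ldvnywesvnywfnvnywethg" (len 22), cursors c1@6 c2@12 c3@18, authorship ..1111..2222..3333....

Answer: 6 12 18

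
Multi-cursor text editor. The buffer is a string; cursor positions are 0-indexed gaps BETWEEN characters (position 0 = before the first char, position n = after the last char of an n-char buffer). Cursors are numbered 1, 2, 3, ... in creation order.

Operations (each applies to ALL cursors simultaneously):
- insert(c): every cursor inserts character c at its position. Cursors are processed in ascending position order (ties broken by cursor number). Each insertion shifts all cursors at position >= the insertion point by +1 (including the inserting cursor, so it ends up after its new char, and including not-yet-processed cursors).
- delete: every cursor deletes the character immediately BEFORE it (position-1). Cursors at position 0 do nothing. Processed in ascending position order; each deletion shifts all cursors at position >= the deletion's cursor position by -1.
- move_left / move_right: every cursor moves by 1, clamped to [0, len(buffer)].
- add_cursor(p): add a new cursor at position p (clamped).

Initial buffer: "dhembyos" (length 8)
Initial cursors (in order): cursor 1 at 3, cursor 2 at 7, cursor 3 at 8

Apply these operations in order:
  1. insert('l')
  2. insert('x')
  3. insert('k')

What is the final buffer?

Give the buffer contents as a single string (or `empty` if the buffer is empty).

Answer: dhelxkmbyolxkslxk

Derivation:
After op 1 (insert('l')): buffer="dhelmbyolsl" (len 11), cursors c1@4 c2@9 c3@11, authorship ...1....2.3
After op 2 (insert('x')): buffer="dhelxmbyolxslx" (len 14), cursors c1@5 c2@11 c3@14, authorship ...11....22.33
After op 3 (insert('k')): buffer="dhelxkmbyolxkslxk" (len 17), cursors c1@6 c2@13 c3@17, authorship ...111....222.333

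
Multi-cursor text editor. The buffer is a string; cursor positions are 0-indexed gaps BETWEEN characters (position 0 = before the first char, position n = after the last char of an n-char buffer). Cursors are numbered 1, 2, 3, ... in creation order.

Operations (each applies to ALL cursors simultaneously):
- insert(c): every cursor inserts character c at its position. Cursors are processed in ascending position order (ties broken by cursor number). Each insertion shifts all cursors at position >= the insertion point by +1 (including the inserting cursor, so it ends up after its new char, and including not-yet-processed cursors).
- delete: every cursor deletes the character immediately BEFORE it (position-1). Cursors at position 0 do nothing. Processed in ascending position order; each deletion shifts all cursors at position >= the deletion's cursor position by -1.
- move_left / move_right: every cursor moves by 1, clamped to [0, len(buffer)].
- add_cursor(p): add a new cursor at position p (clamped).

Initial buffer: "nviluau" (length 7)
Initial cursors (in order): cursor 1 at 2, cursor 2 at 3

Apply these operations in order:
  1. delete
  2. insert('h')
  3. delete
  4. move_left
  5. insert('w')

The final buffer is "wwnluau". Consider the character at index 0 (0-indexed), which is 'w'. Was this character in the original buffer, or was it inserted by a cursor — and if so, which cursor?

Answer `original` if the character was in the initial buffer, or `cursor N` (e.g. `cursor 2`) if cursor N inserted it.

After op 1 (delete): buffer="nluau" (len 5), cursors c1@1 c2@1, authorship .....
After op 2 (insert('h')): buffer="nhhluau" (len 7), cursors c1@3 c2@3, authorship .12....
After op 3 (delete): buffer="nluau" (len 5), cursors c1@1 c2@1, authorship .....
After op 4 (move_left): buffer="nluau" (len 5), cursors c1@0 c2@0, authorship .....
After op 5 (insert('w')): buffer="wwnluau" (len 7), cursors c1@2 c2@2, authorship 12.....
Authorship (.=original, N=cursor N): 1 2 . . . . .
Index 0: author = 1

Answer: cursor 1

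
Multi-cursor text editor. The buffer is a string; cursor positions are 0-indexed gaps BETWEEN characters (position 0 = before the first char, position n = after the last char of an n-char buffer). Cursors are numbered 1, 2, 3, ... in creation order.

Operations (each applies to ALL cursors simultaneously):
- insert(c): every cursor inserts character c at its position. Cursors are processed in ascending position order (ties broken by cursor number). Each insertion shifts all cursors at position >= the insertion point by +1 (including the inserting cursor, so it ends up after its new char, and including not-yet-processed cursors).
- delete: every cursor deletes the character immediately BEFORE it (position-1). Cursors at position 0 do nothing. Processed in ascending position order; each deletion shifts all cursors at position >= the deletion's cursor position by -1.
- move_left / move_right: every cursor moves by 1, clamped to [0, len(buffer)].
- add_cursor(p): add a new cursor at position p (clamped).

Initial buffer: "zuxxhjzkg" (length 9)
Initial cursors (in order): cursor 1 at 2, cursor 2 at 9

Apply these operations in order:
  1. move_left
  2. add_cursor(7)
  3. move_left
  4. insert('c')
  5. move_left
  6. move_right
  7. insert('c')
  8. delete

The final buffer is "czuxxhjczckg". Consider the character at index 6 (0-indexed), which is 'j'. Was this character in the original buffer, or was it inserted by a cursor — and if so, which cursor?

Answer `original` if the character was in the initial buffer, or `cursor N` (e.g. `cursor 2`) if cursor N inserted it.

Answer: original

Derivation:
After op 1 (move_left): buffer="zuxxhjzkg" (len 9), cursors c1@1 c2@8, authorship .........
After op 2 (add_cursor(7)): buffer="zuxxhjzkg" (len 9), cursors c1@1 c3@7 c2@8, authorship .........
After op 3 (move_left): buffer="zuxxhjzkg" (len 9), cursors c1@0 c3@6 c2@7, authorship .........
After op 4 (insert('c')): buffer="czuxxhjczckg" (len 12), cursors c1@1 c3@8 c2@10, authorship 1......3.2..
After op 5 (move_left): buffer="czuxxhjczckg" (len 12), cursors c1@0 c3@7 c2@9, authorship 1......3.2..
After op 6 (move_right): buffer="czuxxhjczckg" (len 12), cursors c1@1 c3@8 c2@10, authorship 1......3.2..
After op 7 (insert('c')): buffer="cczuxxhjcczcckg" (len 15), cursors c1@2 c3@10 c2@13, authorship 11......33.22..
After op 8 (delete): buffer="czuxxhjczckg" (len 12), cursors c1@1 c3@8 c2@10, authorship 1......3.2..
Authorship (.=original, N=cursor N): 1 . . . . . . 3 . 2 . .
Index 6: author = original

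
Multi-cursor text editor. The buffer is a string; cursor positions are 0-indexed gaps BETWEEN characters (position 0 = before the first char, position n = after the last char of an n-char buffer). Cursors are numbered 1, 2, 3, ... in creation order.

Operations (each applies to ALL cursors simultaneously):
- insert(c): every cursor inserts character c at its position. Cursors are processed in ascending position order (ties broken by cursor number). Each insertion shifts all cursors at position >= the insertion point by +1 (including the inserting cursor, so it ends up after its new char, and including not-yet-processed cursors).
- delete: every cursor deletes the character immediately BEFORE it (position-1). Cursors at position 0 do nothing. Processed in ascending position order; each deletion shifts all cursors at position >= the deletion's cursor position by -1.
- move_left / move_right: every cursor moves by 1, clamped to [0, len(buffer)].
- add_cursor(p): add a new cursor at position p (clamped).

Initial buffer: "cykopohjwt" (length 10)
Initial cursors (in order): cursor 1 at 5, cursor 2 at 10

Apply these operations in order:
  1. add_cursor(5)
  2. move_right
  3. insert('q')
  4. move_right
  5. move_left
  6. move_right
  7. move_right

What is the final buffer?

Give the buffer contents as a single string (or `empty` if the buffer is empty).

Answer: cykopoqqhjwtq

Derivation:
After op 1 (add_cursor(5)): buffer="cykopohjwt" (len 10), cursors c1@5 c3@5 c2@10, authorship ..........
After op 2 (move_right): buffer="cykopohjwt" (len 10), cursors c1@6 c3@6 c2@10, authorship ..........
After op 3 (insert('q')): buffer="cykopoqqhjwtq" (len 13), cursors c1@8 c3@8 c2@13, authorship ......13....2
After op 4 (move_right): buffer="cykopoqqhjwtq" (len 13), cursors c1@9 c3@9 c2@13, authorship ......13....2
After op 5 (move_left): buffer="cykopoqqhjwtq" (len 13), cursors c1@8 c3@8 c2@12, authorship ......13....2
After op 6 (move_right): buffer="cykopoqqhjwtq" (len 13), cursors c1@9 c3@9 c2@13, authorship ......13....2
After op 7 (move_right): buffer="cykopoqqhjwtq" (len 13), cursors c1@10 c3@10 c2@13, authorship ......13....2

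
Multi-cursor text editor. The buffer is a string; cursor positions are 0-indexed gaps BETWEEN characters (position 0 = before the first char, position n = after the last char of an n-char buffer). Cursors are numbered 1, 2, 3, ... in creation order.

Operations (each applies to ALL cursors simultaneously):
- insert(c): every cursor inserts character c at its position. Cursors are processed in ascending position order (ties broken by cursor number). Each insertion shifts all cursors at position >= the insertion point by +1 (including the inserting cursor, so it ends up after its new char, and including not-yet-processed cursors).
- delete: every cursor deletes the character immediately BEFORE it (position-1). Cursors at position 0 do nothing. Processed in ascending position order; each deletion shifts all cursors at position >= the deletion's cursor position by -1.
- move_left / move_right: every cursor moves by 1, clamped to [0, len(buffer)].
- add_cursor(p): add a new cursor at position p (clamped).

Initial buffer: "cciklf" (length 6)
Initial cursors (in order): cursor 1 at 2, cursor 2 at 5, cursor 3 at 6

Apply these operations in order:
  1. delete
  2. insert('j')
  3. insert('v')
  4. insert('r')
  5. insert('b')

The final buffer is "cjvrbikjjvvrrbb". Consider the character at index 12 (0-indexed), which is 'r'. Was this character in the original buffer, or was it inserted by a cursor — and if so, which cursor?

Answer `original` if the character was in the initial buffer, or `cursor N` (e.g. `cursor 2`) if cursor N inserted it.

After op 1 (delete): buffer="cik" (len 3), cursors c1@1 c2@3 c3@3, authorship ...
After op 2 (insert('j')): buffer="cjikjj" (len 6), cursors c1@2 c2@6 c3@6, authorship .1..23
After op 3 (insert('v')): buffer="cjvikjjvv" (len 9), cursors c1@3 c2@9 c3@9, authorship .11..2323
After op 4 (insert('r')): buffer="cjvrikjjvvrr" (len 12), cursors c1@4 c2@12 c3@12, authorship .111..232323
After op 5 (insert('b')): buffer="cjvrbikjjvvrrbb" (len 15), cursors c1@5 c2@15 c3@15, authorship .1111..23232323
Authorship (.=original, N=cursor N): . 1 1 1 1 . . 2 3 2 3 2 3 2 3
Index 12: author = 3

Answer: cursor 3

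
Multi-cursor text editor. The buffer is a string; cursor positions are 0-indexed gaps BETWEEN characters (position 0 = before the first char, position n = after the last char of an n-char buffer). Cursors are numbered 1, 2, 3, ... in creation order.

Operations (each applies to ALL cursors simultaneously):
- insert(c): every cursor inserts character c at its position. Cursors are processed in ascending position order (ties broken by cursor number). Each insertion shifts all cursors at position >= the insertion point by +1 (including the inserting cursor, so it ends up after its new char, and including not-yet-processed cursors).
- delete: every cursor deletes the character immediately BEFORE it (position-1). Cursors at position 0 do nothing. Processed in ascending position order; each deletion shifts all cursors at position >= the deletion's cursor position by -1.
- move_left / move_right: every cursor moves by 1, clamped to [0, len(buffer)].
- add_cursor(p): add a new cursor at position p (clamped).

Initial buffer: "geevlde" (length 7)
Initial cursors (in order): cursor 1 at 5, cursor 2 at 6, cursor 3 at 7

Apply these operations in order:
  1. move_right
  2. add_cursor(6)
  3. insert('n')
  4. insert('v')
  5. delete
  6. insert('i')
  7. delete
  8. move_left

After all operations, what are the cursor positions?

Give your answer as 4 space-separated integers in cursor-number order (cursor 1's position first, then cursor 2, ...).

After op 1 (move_right): buffer="geevlde" (len 7), cursors c1@6 c2@7 c3@7, authorship .......
After op 2 (add_cursor(6)): buffer="geevlde" (len 7), cursors c1@6 c4@6 c2@7 c3@7, authorship .......
After op 3 (insert('n')): buffer="geevldnnenn" (len 11), cursors c1@8 c4@8 c2@11 c3@11, authorship ......14.23
After op 4 (insert('v')): buffer="geevldnnvvennvv" (len 15), cursors c1@10 c4@10 c2@15 c3@15, authorship ......1414.2323
After op 5 (delete): buffer="geevldnnenn" (len 11), cursors c1@8 c4@8 c2@11 c3@11, authorship ......14.23
After op 6 (insert('i')): buffer="geevldnniiennii" (len 15), cursors c1@10 c4@10 c2@15 c3@15, authorship ......1414.2323
After op 7 (delete): buffer="geevldnnenn" (len 11), cursors c1@8 c4@8 c2@11 c3@11, authorship ......14.23
After op 8 (move_left): buffer="geevldnnenn" (len 11), cursors c1@7 c4@7 c2@10 c3@10, authorship ......14.23

Answer: 7 10 10 7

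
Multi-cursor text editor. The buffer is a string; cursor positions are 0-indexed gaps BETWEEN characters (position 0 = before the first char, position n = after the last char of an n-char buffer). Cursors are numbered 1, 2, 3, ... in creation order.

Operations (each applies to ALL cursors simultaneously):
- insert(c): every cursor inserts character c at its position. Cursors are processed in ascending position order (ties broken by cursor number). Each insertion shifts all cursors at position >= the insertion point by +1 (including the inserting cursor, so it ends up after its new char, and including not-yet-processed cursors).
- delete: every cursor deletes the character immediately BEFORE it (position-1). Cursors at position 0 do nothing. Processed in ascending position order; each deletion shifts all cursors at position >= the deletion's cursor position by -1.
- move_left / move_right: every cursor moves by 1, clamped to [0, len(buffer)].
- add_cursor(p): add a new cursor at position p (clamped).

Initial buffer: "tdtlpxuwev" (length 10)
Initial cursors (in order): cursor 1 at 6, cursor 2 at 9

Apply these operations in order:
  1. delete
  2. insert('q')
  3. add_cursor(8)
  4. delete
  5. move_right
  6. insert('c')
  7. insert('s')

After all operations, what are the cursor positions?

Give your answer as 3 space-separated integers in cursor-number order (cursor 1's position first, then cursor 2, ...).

After op 1 (delete): buffer="tdtlpuwv" (len 8), cursors c1@5 c2@7, authorship ........
After op 2 (insert('q')): buffer="tdtlpquwqv" (len 10), cursors c1@6 c2@9, authorship .....1..2.
After op 3 (add_cursor(8)): buffer="tdtlpquwqv" (len 10), cursors c1@6 c3@8 c2@9, authorship .....1..2.
After op 4 (delete): buffer="tdtlpuv" (len 7), cursors c1@5 c2@6 c3@6, authorship .......
After op 5 (move_right): buffer="tdtlpuv" (len 7), cursors c1@6 c2@7 c3@7, authorship .......
After op 6 (insert('c')): buffer="tdtlpucvcc" (len 10), cursors c1@7 c2@10 c3@10, authorship ......1.23
After op 7 (insert('s')): buffer="tdtlpucsvccss" (len 13), cursors c1@8 c2@13 c3@13, authorship ......11.2323

Answer: 8 13 13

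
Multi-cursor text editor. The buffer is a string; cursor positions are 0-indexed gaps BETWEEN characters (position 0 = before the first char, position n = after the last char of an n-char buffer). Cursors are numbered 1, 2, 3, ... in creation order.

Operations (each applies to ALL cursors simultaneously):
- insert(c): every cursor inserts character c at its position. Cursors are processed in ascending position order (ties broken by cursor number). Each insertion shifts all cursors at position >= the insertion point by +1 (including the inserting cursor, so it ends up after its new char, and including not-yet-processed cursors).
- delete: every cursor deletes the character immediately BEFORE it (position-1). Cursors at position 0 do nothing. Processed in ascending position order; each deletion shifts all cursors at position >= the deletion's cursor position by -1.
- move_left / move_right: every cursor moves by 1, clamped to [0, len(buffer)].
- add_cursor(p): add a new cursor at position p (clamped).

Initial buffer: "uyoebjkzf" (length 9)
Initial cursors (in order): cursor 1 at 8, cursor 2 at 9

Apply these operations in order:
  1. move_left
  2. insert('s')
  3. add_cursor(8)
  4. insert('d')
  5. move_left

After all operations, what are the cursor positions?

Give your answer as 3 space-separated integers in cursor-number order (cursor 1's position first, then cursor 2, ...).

After op 1 (move_left): buffer="uyoebjkzf" (len 9), cursors c1@7 c2@8, authorship .........
After op 2 (insert('s')): buffer="uyoebjkszsf" (len 11), cursors c1@8 c2@10, authorship .......1.2.
After op 3 (add_cursor(8)): buffer="uyoebjkszsf" (len 11), cursors c1@8 c3@8 c2@10, authorship .......1.2.
After op 4 (insert('d')): buffer="uyoebjksddzsdf" (len 14), cursors c1@10 c3@10 c2@13, authorship .......113.22.
After op 5 (move_left): buffer="uyoebjksddzsdf" (len 14), cursors c1@9 c3@9 c2@12, authorship .......113.22.

Answer: 9 12 9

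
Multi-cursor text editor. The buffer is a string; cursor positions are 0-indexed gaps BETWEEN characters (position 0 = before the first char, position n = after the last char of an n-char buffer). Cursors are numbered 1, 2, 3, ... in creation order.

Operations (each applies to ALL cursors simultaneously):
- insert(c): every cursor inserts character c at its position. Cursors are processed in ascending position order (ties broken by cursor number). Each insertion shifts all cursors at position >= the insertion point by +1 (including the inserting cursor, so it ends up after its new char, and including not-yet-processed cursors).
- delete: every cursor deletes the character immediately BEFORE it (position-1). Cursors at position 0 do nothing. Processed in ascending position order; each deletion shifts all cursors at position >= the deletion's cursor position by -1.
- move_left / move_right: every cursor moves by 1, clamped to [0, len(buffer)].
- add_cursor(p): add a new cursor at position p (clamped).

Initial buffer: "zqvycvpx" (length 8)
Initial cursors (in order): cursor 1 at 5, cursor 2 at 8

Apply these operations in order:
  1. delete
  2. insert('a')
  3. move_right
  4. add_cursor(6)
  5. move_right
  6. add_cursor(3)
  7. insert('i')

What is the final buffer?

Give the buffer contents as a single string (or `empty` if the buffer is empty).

After op 1 (delete): buffer="zqvyvp" (len 6), cursors c1@4 c2@6, authorship ......
After op 2 (insert('a')): buffer="zqvyavpa" (len 8), cursors c1@5 c2@8, authorship ....1..2
After op 3 (move_right): buffer="zqvyavpa" (len 8), cursors c1@6 c2@8, authorship ....1..2
After op 4 (add_cursor(6)): buffer="zqvyavpa" (len 8), cursors c1@6 c3@6 c2@8, authorship ....1..2
After op 5 (move_right): buffer="zqvyavpa" (len 8), cursors c1@7 c3@7 c2@8, authorship ....1..2
After op 6 (add_cursor(3)): buffer="zqvyavpa" (len 8), cursors c4@3 c1@7 c3@7 c2@8, authorship ....1..2
After op 7 (insert('i')): buffer="zqviyavpiiai" (len 12), cursors c4@4 c1@10 c3@10 c2@12, authorship ...4.1..1322

Answer: zqviyavpiiai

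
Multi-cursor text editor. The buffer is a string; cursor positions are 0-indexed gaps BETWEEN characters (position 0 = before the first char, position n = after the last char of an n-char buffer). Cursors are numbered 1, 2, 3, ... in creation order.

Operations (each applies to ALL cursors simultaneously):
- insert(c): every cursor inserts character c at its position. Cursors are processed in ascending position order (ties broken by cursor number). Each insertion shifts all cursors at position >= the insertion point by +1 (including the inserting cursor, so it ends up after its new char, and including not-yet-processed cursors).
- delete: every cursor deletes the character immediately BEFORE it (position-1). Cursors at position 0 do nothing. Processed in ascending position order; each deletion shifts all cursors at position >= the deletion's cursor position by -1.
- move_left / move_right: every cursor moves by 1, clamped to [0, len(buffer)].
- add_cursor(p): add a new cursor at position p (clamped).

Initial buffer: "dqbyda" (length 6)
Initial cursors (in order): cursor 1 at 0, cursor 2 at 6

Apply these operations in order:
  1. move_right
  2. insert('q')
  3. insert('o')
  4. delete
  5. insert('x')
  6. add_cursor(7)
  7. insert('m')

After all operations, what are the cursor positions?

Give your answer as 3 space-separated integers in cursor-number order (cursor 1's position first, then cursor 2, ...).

After op 1 (move_right): buffer="dqbyda" (len 6), cursors c1@1 c2@6, authorship ......
After op 2 (insert('q')): buffer="dqqbydaq" (len 8), cursors c1@2 c2@8, authorship .1.....2
After op 3 (insert('o')): buffer="dqoqbydaqo" (len 10), cursors c1@3 c2@10, authorship .11.....22
After op 4 (delete): buffer="dqqbydaq" (len 8), cursors c1@2 c2@8, authorship .1.....2
After op 5 (insert('x')): buffer="dqxqbydaqx" (len 10), cursors c1@3 c2@10, authorship .11.....22
After op 6 (add_cursor(7)): buffer="dqxqbydaqx" (len 10), cursors c1@3 c3@7 c2@10, authorship .11.....22
After op 7 (insert('m')): buffer="dqxmqbydmaqxm" (len 13), cursors c1@4 c3@9 c2@13, authorship .111....3.222

Answer: 4 13 9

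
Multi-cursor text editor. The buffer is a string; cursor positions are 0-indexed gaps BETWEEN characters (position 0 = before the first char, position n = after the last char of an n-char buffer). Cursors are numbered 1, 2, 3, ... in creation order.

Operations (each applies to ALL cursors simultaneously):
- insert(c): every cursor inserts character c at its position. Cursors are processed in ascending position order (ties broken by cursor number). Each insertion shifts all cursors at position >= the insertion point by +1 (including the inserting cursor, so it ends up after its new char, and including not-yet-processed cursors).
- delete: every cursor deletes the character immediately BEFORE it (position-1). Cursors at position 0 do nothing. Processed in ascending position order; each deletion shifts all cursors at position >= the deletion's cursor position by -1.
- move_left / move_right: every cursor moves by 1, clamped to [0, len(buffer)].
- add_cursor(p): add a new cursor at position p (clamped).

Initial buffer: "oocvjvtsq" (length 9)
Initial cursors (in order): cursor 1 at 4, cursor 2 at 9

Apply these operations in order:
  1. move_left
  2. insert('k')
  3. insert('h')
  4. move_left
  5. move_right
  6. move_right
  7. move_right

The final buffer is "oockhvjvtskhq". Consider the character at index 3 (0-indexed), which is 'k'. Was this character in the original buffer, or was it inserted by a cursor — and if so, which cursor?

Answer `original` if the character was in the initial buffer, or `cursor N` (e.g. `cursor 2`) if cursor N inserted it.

Answer: cursor 1

Derivation:
After op 1 (move_left): buffer="oocvjvtsq" (len 9), cursors c1@3 c2@8, authorship .........
After op 2 (insert('k')): buffer="oockvjvtskq" (len 11), cursors c1@4 c2@10, authorship ...1.....2.
After op 3 (insert('h')): buffer="oockhvjvtskhq" (len 13), cursors c1@5 c2@12, authorship ...11.....22.
After op 4 (move_left): buffer="oockhvjvtskhq" (len 13), cursors c1@4 c2@11, authorship ...11.....22.
After op 5 (move_right): buffer="oockhvjvtskhq" (len 13), cursors c1@5 c2@12, authorship ...11.....22.
After op 6 (move_right): buffer="oockhvjvtskhq" (len 13), cursors c1@6 c2@13, authorship ...11.....22.
After op 7 (move_right): buffer="oockhvjvtskhq" (len 13), cursors c1@7 c2@13, authorship ...11.....22.
Authorship (.=original, N=cursor N): . . . 1 1 . . . . . 2 2 .
Index 3: author = 1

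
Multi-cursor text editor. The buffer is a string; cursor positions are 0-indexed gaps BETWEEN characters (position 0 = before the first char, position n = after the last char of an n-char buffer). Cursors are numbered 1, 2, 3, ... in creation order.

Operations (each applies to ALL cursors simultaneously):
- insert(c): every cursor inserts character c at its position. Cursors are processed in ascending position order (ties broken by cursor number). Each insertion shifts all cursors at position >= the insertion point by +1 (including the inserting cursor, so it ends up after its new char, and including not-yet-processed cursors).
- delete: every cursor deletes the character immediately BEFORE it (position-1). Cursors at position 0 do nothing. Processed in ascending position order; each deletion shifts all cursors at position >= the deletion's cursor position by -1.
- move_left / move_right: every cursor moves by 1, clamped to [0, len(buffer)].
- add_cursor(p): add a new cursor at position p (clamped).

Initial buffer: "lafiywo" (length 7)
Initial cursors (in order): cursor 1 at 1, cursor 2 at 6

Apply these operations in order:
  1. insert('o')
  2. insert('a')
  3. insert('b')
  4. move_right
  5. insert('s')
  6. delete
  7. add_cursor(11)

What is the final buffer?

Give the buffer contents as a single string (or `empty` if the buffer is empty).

After op 1 (insert('o')): buffer="loafiywoo" (len 9), cursors c1@2 c2@8, authorship .1.....2.
After op 2 (insert('a')): buffer="loaafiywoao" (len 11), cursors c1@3 c2@10, authorship .11.....22.
After op 3 (insert('b')): buffer="loabafiywoabo" (len 13), cursors c1@4 c2@12, authorship .111.....222.
After op 4 (move_right): buffer="loabafiywoabo" (len 13), cursors c1@5 c2@13, authorship .111.....222.
After op 5 (insert('s')): buffer="loabasfiywoabos" (len 15), cursors c1@6 c2@15, authorship .111.1....222.2
After op 6 (delete): buffer="loabafiywoabo" (len 13), cursors c1@5 c2@13, authorship .111.....222.
After op 7 (add_cursor(11)): buffer="loabafiywoabo" (len 13), cursors c1@5 c3@11 c2@13, authorship .111.....222.

Answer: loabafiywoabo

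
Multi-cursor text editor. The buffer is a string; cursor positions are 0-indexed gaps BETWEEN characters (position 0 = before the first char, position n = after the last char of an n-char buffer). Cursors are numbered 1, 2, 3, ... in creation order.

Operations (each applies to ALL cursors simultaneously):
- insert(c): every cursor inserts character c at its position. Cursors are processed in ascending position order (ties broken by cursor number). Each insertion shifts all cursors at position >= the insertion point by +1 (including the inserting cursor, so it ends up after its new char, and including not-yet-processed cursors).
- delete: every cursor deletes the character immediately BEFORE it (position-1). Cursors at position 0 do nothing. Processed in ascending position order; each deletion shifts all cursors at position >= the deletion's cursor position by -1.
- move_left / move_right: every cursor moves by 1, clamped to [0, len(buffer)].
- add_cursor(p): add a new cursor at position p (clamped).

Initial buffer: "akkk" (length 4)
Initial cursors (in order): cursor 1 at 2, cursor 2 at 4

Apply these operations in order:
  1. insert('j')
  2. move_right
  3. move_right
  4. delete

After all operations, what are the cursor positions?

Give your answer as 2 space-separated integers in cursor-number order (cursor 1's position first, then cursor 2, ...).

After op 1 (insert('j')): buffer="akjkkj" (len 6), cursors c1@3 c2@6, authorship ..1..2
After op 2 (move_right): buffer="akjkkj" (len 6), cursors c1@4 c2@6, authorship ..1..2
After op 3 (move_right): buffer="akjkkj" (len 6), cursors c1@5 c2@6, authorship ..1..2
After op 4 (delete): buffer="akjk" (len 4), cursors c1@4 c2@4, authorship ..1.

Answer: 4 4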